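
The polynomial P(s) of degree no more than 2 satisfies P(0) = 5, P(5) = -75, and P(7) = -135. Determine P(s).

Write P(s) = as^2 + bs + c. Substituting each data point gives a linear system:
  c = 5
  25a + 5b + c = -75
  49a + 7b + c = -135
Solving the system yields a = -2, b = -6, c = 5.
So P(s) = -2s^2 - 6s + 5.
Check: P(0) = 5. ✓

P(s) = -2s^2 - 6s + 5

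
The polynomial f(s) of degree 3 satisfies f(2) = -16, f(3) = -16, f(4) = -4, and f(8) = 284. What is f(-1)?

Using the Lagrange interpolation formula with nodes 2, 3, 4, 8:
  L_0(s) = (s - 3)(s - 4)(s - 8) / -12
  L_1(s) = (s - 2)(s - 4)(s - 8) / 5
  L_2(s) = (s - 2)(s - 3)(s - 8) / -8
  L_3(s) = (s - 2)(s - 3)(s - 4) / 120
Then f(s) = -16·L_0(s) - 16·L_1(s) - 4·L_2(s) + 284·L_3(s).
Expanding and collecting terms gives f(s) = s^3 - 3s^2 - 4s - 4.
Evaluating at s = -1: f(-1) = -4.

-4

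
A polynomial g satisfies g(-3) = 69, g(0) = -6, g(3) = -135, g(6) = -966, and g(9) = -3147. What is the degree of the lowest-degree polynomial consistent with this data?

Forward differences of the values at n = -3, 0, 3, 6, 9:
  g  : 69  -6  -135  -966  -3147
  Δ  : -75  -129  -831  -2181
  Δ^2: -54  -702  -1350
  Δ^3: -648  -648
  Δ^4: 0
The third differences are constant (-648) and nonzero, while all higher differences vanish, so the minimal degree is 3.

3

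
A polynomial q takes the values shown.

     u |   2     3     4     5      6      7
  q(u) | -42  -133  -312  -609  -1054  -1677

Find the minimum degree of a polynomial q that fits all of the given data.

3

Forward differences of the values at u = 2, 3, 4, 5, 6, 7:
  q  : -42  -133  -312  -609  -1054  -1677
  Δ  : -91  -179  -297  -445  -623
  Δ^2: -88  -118  -148  -178
  Δ^3: -30  -30  -30
  Δ^4: 0  0
  Δ^5: 0
The third differences are constant (-30) and nonzero, while all higher differences vanish, so the minimal degree is 3.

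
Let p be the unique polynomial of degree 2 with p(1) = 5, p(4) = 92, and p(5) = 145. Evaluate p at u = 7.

Using the Lagrange interpolation formula with nodes 1, 4, 5:
  L_0(u) = (u - 4)(u - 5) / 12
  L_1(u) = (u - 1)(u - 5) / -3
  L_2(u) = (u - 1)(u - 4) / 4
Then p(u) = 5·L_0(u) + 92·L_1(u) + 145·L_2(u).
Expanding and collecting terms gives p(u) = 6u^2 - u.
Evaluating at u = 7: p(7) = 287.

287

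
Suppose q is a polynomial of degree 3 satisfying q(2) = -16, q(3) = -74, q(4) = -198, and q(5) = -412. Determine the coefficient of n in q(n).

3

Write q(n) = an^3 + bn^2 + cn + d. Substituting each data point gives a linear system:
  8a + 4b + 2c + d = -16
  27a + 9b + 3c + d = -74
  64a + 16b + 4c + d = -198
  125a + 25b + 5c + d = -412
Solving the system yields a = -4, b = 3, c = 3, d = -2.
So q(n) = -4n^3 + 3n^2 + 3n - 2.
The coefficient of n is 3.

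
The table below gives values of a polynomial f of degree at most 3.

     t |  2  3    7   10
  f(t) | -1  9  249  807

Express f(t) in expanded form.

f(t) = t^3 - 2t^2 + t - 3

Write f(t) = at^3 + bt^2 + ct + d. Substituting each data point gives a linear system:
  8a + 4b + 2c + d = -1
  27a + 9b + 3c + d = 9
  343a + 49b + 7c + d = 249
  1000a + 100b + 10c + d = 807
Solving the system yields a = 1, b = -2, c = 1, d = -3.
So f(t) = t³ - 2t² + t - 3.
Check: f(10) = 807. ✓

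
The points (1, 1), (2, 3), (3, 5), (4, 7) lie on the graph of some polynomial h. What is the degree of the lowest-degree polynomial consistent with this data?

1

Forward differences of the values at x = 1, 2, 3, 4:
  h  : 1  3  5  7
  Δ  : 2  2  2
  Δ^2: 0  0
  Δ^3: 0
The first differences are constant (2) and nonzero, while all higher differences vanish, so the minimal degree is 1.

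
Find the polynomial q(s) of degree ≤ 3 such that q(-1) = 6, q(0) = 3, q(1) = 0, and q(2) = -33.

Write q(s) = as^3 + bs^2 + cs + d. Substituting each data point gives a linear system:
  -a + b - c + d = 6
  d = 3
  a + b + c + d = 0
  8a + 4b + 2c + d = -33
Solving the system yields a = -5, b = 0, c = 2, d = 3.
So q(s) = -5s^3 + 2s + 3.
Check: q(-1) = 6. ✓

q(s) = -5s^3 + 2s + 3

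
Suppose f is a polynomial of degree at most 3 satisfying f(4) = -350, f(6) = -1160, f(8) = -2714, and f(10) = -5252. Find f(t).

Write f(t) = at^3 + bt^2 + ct + d. Substituting each data point gives a linear system:
  64a + 16b + 4c + d = -350
  216a + 36b + 6c + d = -1160
  512a + 64b + 8c + d = -2714
  1000a + 100b + 10c + d = -5252
Solving the system yields a = -5, b = -3, c = 5, d = -2.
So f(t) = -5t^3 - 3t^2 + 5t - 2.
Check: f(10) = -5252. ✓

f(t) = -5t^3 - 3t^2 + 5t - 2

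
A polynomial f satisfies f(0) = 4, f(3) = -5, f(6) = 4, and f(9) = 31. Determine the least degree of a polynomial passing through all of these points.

2

Forward differences of the values at n = 0, 3, 6, 9:
  f  : 4  -5  4  31
  Δ  : -9  9  27
  Δ^2: 18  18
  Δ^3: 0
The second differences are constant (18) and nonzero, while all higher differences vanish, so the minimal degree is 2.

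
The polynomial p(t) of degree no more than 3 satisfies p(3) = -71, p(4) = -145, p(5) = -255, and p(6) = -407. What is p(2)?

Write p(t) = at^3 + bt^2 + ct + d. Substituting each data point gives a linear system:
  27a + 9b + 3c + d = -71
  64a + 16b + 4c + d = -145
  125a + 25b + 5c + d = -255
  216a + 36b + 6c + d = -407
Solving the system yields a = -1, b = -6, c = 5, d = -5.
So p(t) = -t^3 - 6t^2 + 5t - 5.
Then p(2) = -27.

-27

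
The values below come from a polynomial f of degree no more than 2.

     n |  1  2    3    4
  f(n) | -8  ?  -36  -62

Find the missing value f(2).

On equispaced nodes a degree-2 polynomial has vanishing third forward difference, so
  - f(1) + 3·f(2) - 3·f(3) + f(4) = 0.
Substituting the known values and solving for f(2):
  3·f(2) = -54
  f(2) = -18.

-18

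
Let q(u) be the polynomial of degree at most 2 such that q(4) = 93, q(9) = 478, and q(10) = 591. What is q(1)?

6

Using the Lagrange interpolation formula with nodes 4, 9, 10:
  L_0(u) = (u - 9)(u - 10) / 30
  L_1(u) = (u - 4)(u - 10) / -5
  L_2(u) = (u - 4)(u - 9) / 6
Then q(u) = 93·L_0(u) + 478·L_1(u) + 591·L_2(u).
Expanding and collecting terms gives q(u) = 6u^2 - u + 1.
Evaluating at u = 1: q(1) = 6.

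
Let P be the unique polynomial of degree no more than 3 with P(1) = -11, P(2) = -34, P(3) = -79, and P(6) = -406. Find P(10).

Using the Lagrange interpolation formula with nodes 1, 2, 3, 6:
  L_0(x) = (x - 2)(x - 3)(x - 6) / -10
  L_1(x) = (x - 1)(x - 3)(x - 6) / 4
  L_2(x) = (x - 1)(x - 2)(x - 6) / -6
  L_3(x) = (x - 1)(x - 2)(x - 3) / 60
Then P(x) = -11·L_0(x) - 34·L_1(x) - 79·L_2(x) - 406·L_3(x).
Expanding and collecting terms gives P(x) = -x³ - 5x² - x - 4.
Evaluating at x = 10: P(10) = -1514.

-1514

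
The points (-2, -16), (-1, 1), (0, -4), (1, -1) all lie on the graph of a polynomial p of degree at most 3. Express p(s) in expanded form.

p(s) = 5s^3 + 4s^2 - 6s - 4

Using the Lagrange interpolation formula with nodes -2, -1, 0, 1:
  L_0(s) = (s + 1)s(s - 1) / -6
  L_1(s) = (s + 2)s(s - 1) / 2
  L_2(s) = (s + 2)(s + 1)(s - 1) / -2
  L_3(s) = (s + 2)(s + 1)s / 6
Then p(s) = -16·L_0(s) + 1·L_1(s) - 4·L_2(s) - 1·L_3(s).
Expanding and collecting terms gives p(s) = 5s³ + 4s² - 6s - 4.
Check: p(-1) = 1. ✓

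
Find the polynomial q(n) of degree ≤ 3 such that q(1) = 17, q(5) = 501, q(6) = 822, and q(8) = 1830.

Write q(n) = an^3 + bn^2 + cn + d. Substituting each data point gives a linear system:
  a + b + c + d = 17
  125a + 25b + 5c + d = 501
  216a + 36b + 6c + d = 822
  512a + 64b + 8c + d = 1830
Solving the system yields a = 3, b = 4, c = 4, d = 6.
So q(n) = 3n^3 + 4n^2 + 4n + 6.
Check: q(5) = 501. ✓

q(n) = 3n^3 + 4n^2 + 4n + 6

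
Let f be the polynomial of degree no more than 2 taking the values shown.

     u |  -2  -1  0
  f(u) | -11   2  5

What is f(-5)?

Forward differences of the values at u = -2, -1, 0:
  f  : -11  2  5
  Δ  : 13  3
  Δ^2: -10
The second differences are constant, confirming degree 2.
Interpolating (Newton forward form) and evaluating at u = -5 gives f(-5) = -110.

-110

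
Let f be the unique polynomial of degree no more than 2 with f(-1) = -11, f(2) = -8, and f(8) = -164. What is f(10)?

-264

Using the Lagrange interpolation formula with nodes -1, 2, 8:
  L_0(t) = (t - 2)(t - 8) / 27
  L_1(t) = (t + 1)(t - 8) / -18
  L_2(t) = (t + 1)(t - 2) / 54
Then f(t) = -11·L_0(t) - 8·L_1(t) - 164·L_2(t).
Expanding and collecting terms gives f(t) = -3t^2 + 4t - 4.
Evaluating at t = 10: f(10) = -264.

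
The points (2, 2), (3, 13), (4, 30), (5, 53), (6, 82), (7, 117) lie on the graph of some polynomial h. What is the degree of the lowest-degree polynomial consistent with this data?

Forward differences of the values at u = 2, 3, 4, 5, 6, 7:
  h  : 2  13  30  53  82  117
  Δ  : 11  17  23  29  35
  Δ^2: 6  6  6  6
  Δ^3: 0  0  0
  Δ^4: 0  0
  Δ^5: 0
The second differences are constant (6) and nonzero, while all higher differences vanish, so the minimal degree is 2.

2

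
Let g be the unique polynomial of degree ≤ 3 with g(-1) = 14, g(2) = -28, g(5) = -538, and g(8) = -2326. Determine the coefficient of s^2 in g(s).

4

Write g(s) = as^3 + bs^2 + cs + d. Substituting each data point gives a linear system:
  -a + b - c + d = 14
  8a + 4b + 2c + d = -28
  125a + 25b + 5c + d = -538
  512a + 64b + 8c + d = -2326
Solving the system yields a = -5, b = 4, c = -3, d = 2.
So g(s) = -5s^3 + 4s^2 - 3s + 2.
The coefficient of s^2 is 4.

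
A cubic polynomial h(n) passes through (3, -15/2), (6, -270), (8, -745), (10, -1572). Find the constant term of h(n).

3

Write h(n) = an^3 + bn^2 + cn + d. Substituting each data point gives a linear system:
  27a + 9b + 3c + d = -15/2
  216a + 36b + 6c + d = -270
  512a + 64b + 8c + d = -745
  1000a + 100b + 10c + d = -1572
Solving the system yields a = -2, b = 4, c = 5/2, d = 3.
So h(n) = -2n^3 + 4n^2 + (5/2)n + 3.
The constant term is 3.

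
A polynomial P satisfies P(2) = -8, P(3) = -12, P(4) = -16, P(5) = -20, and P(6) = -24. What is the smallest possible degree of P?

Forward differences of the values at u = 2, 3, 4, 5, 6:
  P  : -8  -12  -16  -20  -24
  Δ  : -4  -4  -4  -4
  Δ^2: 0  0  0
  Δ^3: 0  0
  Δ^4: 0
The first differences are constant (-4) and nonzero, while all higher differences vanish, so the minimal degree is 1.

1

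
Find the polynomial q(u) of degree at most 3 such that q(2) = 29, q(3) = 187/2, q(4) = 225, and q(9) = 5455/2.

Using the Lagrange interpolation formula with nodes 2, 3, 4, 9:
  L_0(u) = (u - 3)(u - 4)(u - 9) / -14
  L_1(u) = (u - 2)(u - 4)(u - 9) / 6
  L_2(u) = (u - 2)(u - 3)(u - 9) / -10
  L_3(u) = (u - 2)(u - 3)(u - 4) / 210
Then q(u) = 29·L_0(u) + 187/2·L_1(u) + 225·L_2(u) + 5455/2·L_3(u).
Expanding and collecting terms gives q(u) = 4u^3 - (5/2)u^2 + u + 5.
Check: q(2) = 29. ✓

q(u) = 4u^3 - (5/2)u^2 + u + 5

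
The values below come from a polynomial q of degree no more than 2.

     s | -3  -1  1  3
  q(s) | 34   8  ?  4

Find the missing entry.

-2

The 3 known points determine the degree-2 polynomial uniquely.
Write q(s) = as^2 + bs + c. Substituting each data point gives a linear system:
  9a - 3b + c = 34
  a - b + c = 8
  9a + 3b + c = 4
Solving the system yields a = 2, b = -5, c = 1.
So q(s) = 2s² - 5s + 1.
Then q(1) = -2.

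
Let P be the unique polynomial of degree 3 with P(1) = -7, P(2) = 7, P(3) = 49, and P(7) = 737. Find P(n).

P(n) = 2n^3 + 2n^2 - 6n - 5

Using the Lagrange interpolation formula with nodes 1, 2, 3, 7:
  L_0(n) = (n - 2)(n - 3)(n - 7) / -12
  L_1(n) = (n - 1)(n - 3)(n - 7) / 5
  L_2(n) = (n - 1)(n - 2)(n - 7) / -8
  L_3(n) = (n - 1)(n - 2)(n - 3) / 120
Then P(n) = -7·L_0(n) + 7·L_1(n) + 49·L_2(n) + 737·L_3(n).
Expanding and collecting terms gives P(n) = 2n^3 + 2n^2 - 6n - 5.
Check: P(3) = 49. ✓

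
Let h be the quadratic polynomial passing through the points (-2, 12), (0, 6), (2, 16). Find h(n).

Using the Lagrange interpolation formula with nodes -2, 0, 2:
  L_0(n) = n(n - 2) / 8
  L_1(n) = (n + 2)(n - 2) / -4
  L_2(n) = (n + 2)n / 8
Then h(n) = 12·L_0(n) + 6·L_1(n) + 16·L_2(n).
Expanding and collecting terms gives h(n) = 2n^2 + n + 6.
Check: h(0) = 6. ✓

h(n) = 2n^2 + n + 6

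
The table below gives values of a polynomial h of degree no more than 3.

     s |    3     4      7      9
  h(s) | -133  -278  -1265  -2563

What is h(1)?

Write h(s) = as^3 + bs^2 + cs + d. Substituting each data point gives a linear system:
  27a + 9b + 3c + d = -133
  64a + 16b + 4c + d = -278
  343a + 49b + 7c + d = -1265
  729a + 81b + 9c + d = -2563
Solving the system yields a = -3, b = -4, c = -6, d = 2.
So h(s) = -3s³ - 4s² - 6s + 2.
Then h(1) = -11.

-11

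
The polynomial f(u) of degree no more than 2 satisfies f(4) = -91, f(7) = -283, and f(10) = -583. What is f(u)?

Using the Lagrange interpolation formula with nodes 4, 7, 10:
  L_0(u) = (u - 7)(u - 10) / 18
  L_1(u) = (u - 4)(u - 10) / -9
  L_2(u) = (u - 4)(u - 7) / 18
Then f(u) = -91·L_0(u) - 283·L_1(u) - 583·L_2(u).
Expanding and collecting terms gives f(u) = -6u^2 + 2u - 3.
Check: f(4) = -91. ✓

f(u) = -6u^2 + 2u - 3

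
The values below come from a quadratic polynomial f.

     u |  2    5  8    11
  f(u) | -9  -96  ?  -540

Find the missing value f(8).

-273

On equispaced nodes a degree-2 polynomial has vanishing third forward difference, so
  - f(2) + 3·f(5) - 3·f(8) + f(11) = 0.
Substituting the known values and solving for f(8):
  -3·f(8) = 819
  f(8) = -273.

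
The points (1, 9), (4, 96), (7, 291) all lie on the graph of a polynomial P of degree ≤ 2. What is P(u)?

Write P(u) = au^2 + bu + c. Substituting each data point gives a linear system:
  a + b + c = 9
  16a + 4b + c = 96
  49a + 7b + c = 291
Solving the system yields a = 6, b = -1, c = 4.
So P(u) = 6u^2 - u + 4.
Check: P(4) = 96. ✓

P(u) = 6u^2 - u + 4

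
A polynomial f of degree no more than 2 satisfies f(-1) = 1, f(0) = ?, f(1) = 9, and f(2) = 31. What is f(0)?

On equispaced nodes a degree-2 polynomial has vanishing third forward difference, so
  - f(-1) + 3·f(0) - 3·f(1) + f(2) = 0.
Substituting the known values and solving for f(0):
  3·f(0) = -3
  f(0) = -1.

-1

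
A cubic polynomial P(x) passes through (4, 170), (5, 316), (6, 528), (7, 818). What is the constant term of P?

6

Write P(x) = ax^3 + bx^2 + cx + d. Substituting each data point gives a linear system:
  64a + 16b + 4c + d = 170
  125a + 25b + 5c + d = 316
  216a + 36b + 6c + d = 528
  343a + 49b + 7c + d = 818
Solving the system yields a = 2, b = 3, c = -3, d = 6.
So P(x) = 2x^3 + 3x^2 - 3x + 6.
The constant term is 6.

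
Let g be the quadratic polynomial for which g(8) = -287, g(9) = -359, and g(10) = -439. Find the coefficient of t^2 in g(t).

-4

Write g(t) = at^2 + bt + c. Substituting each data point gives a linear system:
  64a + 8b + c = -287
  81a + 9b + c = -359
  100a + 10b + c = -439
Solving the system yields a = -4, b = -4, c = 1.
So g(t) = -4t^2 - 4t + 1.
The leading coefficient is -4.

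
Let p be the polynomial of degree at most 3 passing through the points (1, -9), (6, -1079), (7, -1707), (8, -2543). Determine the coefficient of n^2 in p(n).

1

Write p(n) = an^3 + bn^2 + cn + d. Substituting each data point gives a linear system:
  a + b + c + d = -9
  216a + 36b + 6c + d = -1079
  343a + 49b + 7c + d = -1707
  512a + 64b + 8c + d = -2543
Solving the system yields a = -5, b = 1, c = -6, d = 1.
So p(n) = -5n^3 + n^2 - 6n + 1.
The coefficient of n^2 is 1.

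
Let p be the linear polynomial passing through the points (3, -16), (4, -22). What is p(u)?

p(u) = -6u + 2

Write p(u) = au + b. Substituting each data point gives a linear system:
  3a + b = -16
  4a + b = -22
Solving the system yields a = -6, b = 2.
So p(u) = -6u + 2.
Check: p(4) = -22. ✓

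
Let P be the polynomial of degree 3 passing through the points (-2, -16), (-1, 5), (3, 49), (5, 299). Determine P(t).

Using the Lagrange interpolation formula with nodes -2, -1, 3, 5:
  L_0(t) = (t + 1)(t - 3)(t - 5) / -35
  L_1(t) = (t + 2)(t - 3)(t - 5) / 24
  L_2(t) = (t + 2)(t + 1)(t - 5) / -40
  L_3(t) = (t + 2)(t + 1)(t - 3) / 84
Then P(t) = -16·L_0(t) + 5·L_1(t) + 49·L_2(t) + 299·L_3(t).
Expanding and collecting terms gives P(t) = 3t³ - 2t² - 6t + 4.
Check: P(-1) = 5. ✓

P(t) = 3t^3 - 2t^2 - 6t + 4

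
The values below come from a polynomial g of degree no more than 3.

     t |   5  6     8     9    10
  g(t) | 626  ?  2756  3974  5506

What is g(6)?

The 4 known points determine the degree-3 polynomial uniquely.
Write g(t) = at^3 + bt^2 + ct + d. Substituting each data point gives a linear system:
  125a + 25b + 5c + d = 626
  512a + 64b + 8c + d = 2756
  729a + 81b + 9c + d = 3974
  1000a + 100b + 10c + d = 5506
Solving the system yields a = 6, b = -5, c = 1, d = -4.
So g(t) = 6t^3 - 5t^2 + t - 4.
Then g(6) = 1118.

1118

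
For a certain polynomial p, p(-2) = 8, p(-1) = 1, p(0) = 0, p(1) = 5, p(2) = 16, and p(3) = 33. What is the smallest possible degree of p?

2

Forward differences of the values at x = -2, -1, 0, 1, 2, 3:
  p  : 8  1  0  5  16  33
  Δ  : -7  -1  5  11  17
  Δ^2: 6  6  6  6
  Δ^3: 0  0  0
  Δ^4: 0  0
  Δ^5: 0
The second differences are constant (6) and nonzero, while all higher differences vanish, so the minimal degree is 2.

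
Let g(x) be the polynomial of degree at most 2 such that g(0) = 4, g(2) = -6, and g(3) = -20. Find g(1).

2

Using the Lagrange interpolation formula with nodes 0, 2, 3:
  L_0(x) = (x - 2)(x - 3) / 6
  L_1(x) = x(x - 3) / -2
  L_2(x) = x(x - 2) / 3
Then g(x) = 4·L_0(x) - 6·L_1(x) - 20·L_2(x).
Expanding and collecting terms gives g(x) = -3x^2 + x + 4.
Evaluating at x = 1: g(1) = 2.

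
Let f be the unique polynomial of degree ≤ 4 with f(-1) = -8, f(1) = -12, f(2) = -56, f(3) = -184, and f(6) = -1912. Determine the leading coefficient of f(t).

Write f(t) = at^4 + bt^3 + ct^2 + dt + e. Substituting each data point gives a linear system:
  a - b + c - d + e = -8
  a + b + c + d + e = -12
  16a + 8b + 4c + 2d + e = -56
  81a + 27b + 9c + 3d + e = -184
  1296a + 216b + 36c + 6d + e = -1912
Solving the system yields a = -1, b = -2, c = -5, d = 0, e = -4.
So f(t) = -t^4 - 2t^3 - 5t^2 - 4.
The leading coefficient is -1.

-1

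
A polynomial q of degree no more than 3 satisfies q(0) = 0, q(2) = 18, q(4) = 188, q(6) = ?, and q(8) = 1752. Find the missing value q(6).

702

The 4 known points determine the degree-3 polynomial uniquely.
Write q(s) = as^3 + bs^2 + cs + d. Substituting each data point gives a linear system:
  d = 0
  8a + 4b + 2c + d = 18
  64a + 16b + 4c + d = 188
  512a + 64b + 8c + d = 1752
Solving the system yields a = 4, b = -5, c = 3, d = 0.
So q(s) = 4s³ - 5s² + 3s.
Then q(6) = 702.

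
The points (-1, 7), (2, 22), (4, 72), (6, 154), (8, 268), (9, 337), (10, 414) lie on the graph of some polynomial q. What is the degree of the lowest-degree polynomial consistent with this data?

Divided differences on the nodes -1, 2, 4, 6, 8, 9, 10:
  order 0: 7  22  72  154  268  337  414
  order 1: 5  25  41  57  69  77
  order 2: 4  4  4  4  4
  order 3: 0  0  0  0
  order 4: 0  0  0
  order 5: 0  0
  order 6: 0
The order-2 divided differences are all 4 (nonzero) and every higher order vanishes, so the data lies on a polynomial of degree exactly 2.

2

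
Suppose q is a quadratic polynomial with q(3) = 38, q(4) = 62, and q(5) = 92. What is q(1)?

Write q(n) = an^2 + bn + c. Substituting each data point gives a linear system:
  9a + 3b + c = 38
  16a + 4b + c = 62
  25a + 5b + c = 92
Solving the system yields a = 3, b = 3, c = 2.
So q(n) = 3n² + 3n + 2.
Then q(1) = 8.

8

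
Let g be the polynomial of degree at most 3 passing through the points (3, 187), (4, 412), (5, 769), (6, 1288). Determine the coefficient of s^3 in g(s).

Write g(s) = as^3 + bs^2 + cs + d. Substituting each data point gives a linear system:
  27a + 9b + 3c + d = 187
  64a + 16b + 4c + d = 412
  125a + 25b + 5c + d = 769
  216a + 36b + 6c + d = 1288
Solving the system yields a = 5, b = 6, c = -2, d = 4.
So g(s) = 5s^3 + 6s^2 - 2s + 4.
The leading coefficient is 5.

5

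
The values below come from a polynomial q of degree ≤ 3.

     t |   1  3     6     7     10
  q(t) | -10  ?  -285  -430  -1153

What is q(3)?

-54

The 4 known points determine the degree-3 polynomial uniquely.
Write q(t) = at^3 + bt^2 + ct + d. Substituting each data point gives a linear system:
  a + b + c + d = -10
  216a + 36b + 6c + d = -285
  343a + 49b + 7c + d = -430
  1000a + 100b + 10c + d = -1153
Solving the system yields a = -1, b = -1, c = -5, d = -3.
So q(t) = -t^3 - t^2 - 5t - 3.
Then q(3) = -54.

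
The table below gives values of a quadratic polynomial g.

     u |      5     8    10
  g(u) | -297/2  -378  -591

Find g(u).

g(u) = -6u^2 + (3/2)u - 6

Write g(u) = au^2 + bu + c. Substituting each data point gives a linear system:
  25a + 5b + c = -297/2
  64a + 8b + c = -378
  100a + 10b + c = -591
Solving the system yields a = -6, b = 3/2, c = -6.
So g(u) = -6u^2 + (3/2)u - 6.
Check: g(8) = -378. ✓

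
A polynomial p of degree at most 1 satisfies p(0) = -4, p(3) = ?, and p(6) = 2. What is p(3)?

-1

On equispaced nodes a degree-1 polynomial has vanishing second forward difference, so
  p(0) - 2·p(3) + p(6) = 0.
Substituting the known values and solving for p(3):
  -2·p(3) = 2
  p(3) = -1.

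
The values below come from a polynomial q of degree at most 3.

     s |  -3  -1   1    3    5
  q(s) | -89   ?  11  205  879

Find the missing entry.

9

On equispaced nodes a degree-3 polynomial has vanishing fourth forward difference, so
  q(-3) - 4·q(-1) + 6·q(1) - 4·q(3) + q(5) = 0.
Substituting the known values and solving for q(-1):
  -4·q(-1) = -36
  q(-1) = 9.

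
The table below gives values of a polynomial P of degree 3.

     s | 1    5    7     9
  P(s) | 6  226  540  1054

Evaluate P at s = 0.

1

Write P(s) = as^3 + bs^2 + cs + d. Substituting each data point gives a linear system:
  a + b + c + d = 6
  125a + 25b + 5c + d = 226
  343a + 49b + 7c + d = 540
  729a + 81b + 9c + d = 1054
Solving the system yields a = 1, b = 4, c = 0, d = 1.
So P(s) = s^3 + 4s^2 + 1.
Then P(0) = 1.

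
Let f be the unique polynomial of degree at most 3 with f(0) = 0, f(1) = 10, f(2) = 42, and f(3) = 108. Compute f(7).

952

Forward differences of the values at t = 0, 1, 2, 3:
  f  : 0  10  42  108
  Δ  : 10  32  66
  Δ^2: 22  34
  Δ^3: 12
The third differences are constant, confirming degree 3.
Interpolating (Newton forward form) and evaluating at t = 7 gives f(7) = 952.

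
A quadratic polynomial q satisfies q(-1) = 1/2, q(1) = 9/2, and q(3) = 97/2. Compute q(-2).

Forward differences of the values at s = -1, 1, 3:
  q  : 1/2  9/2  97/2
  Δ  : 4  44
  Δ^2: 40
The second differences are constant, confirming degree 2.
Interpolating (Newton forward form) and evaluating at s = -2 gives q(-2) = 27/2.

27/2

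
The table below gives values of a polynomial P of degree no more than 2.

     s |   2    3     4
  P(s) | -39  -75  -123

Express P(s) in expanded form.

Write P(s) = as^2 + bs + c. Substituting each data point gives a linear system:
  4a + 2b + c = -39
  9a + 3b + c = -75
  16a + 4b + c = -123
Solving the system yields a = -6, b = -6, c = -3.
So P(s) = -6s² - 6s - 3.
Check: P(4) = -123. ✓

P(s) = -6s^2 - 6s - 3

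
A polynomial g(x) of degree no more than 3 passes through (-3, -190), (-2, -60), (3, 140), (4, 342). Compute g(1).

6

Write g(x) = ax^3 + bx^2 + cx + d. Substituting each data point gives a linear system:
  -27a + 9b - 3c + d = -190
  -8a + 4b - 2c + d = -60
  27a + 9b + 3c + d = 140
  64a + 16b + 4c + d = 342
Solving the system yields a = 6, b = -3, c = 1, d = 2.
So g(x) = 6x³ - 3x² + x + 2.
Then g(1) = 6.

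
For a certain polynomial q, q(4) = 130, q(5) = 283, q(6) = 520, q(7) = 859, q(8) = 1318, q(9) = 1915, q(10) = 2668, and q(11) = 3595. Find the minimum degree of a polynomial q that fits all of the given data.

3

Forward differences of the values at s = 4, 5, 6, 7, 8, 9, 10, 11:
  q  : 130  283  520  859  1318  1915  2668  3595
  Δ  : 153  237  339  459  597  753  927
  Δ^2: 84  102  120  138  156  174
  Δ^3: 18  18  18  18  18
  Δ^4: 0  0  0  0
  Δ^5: 0  0  0
  Δ^6: 0  0
  Δ^7: 0
The third differences are constant (18) and nonzero, while all higher differences vanish, so the minimal degree is 3.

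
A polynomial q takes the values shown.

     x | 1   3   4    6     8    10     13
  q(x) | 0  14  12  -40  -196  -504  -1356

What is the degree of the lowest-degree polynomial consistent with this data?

3

Divided differences on the nodes 1, 3, 4, 6, 8, 10, 13:
  order 0: 0  14  12  -40  -196  -504  -1356
  order 1: 7  -2  -26  -78  -154  -284
  order 2: -3  -8  -13  -19  -26
  order 3: -1  -1  -1  -1
  order 4: 0  0  0
  order 5: 0  0
  order 6: 0
The order-3 divided differences are all -1 (nonzero) and every higher order vanishes, so the data lies on a polynomial of degree exactly 3.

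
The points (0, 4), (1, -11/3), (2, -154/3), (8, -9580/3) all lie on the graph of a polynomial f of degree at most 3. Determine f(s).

Write f(s) = as^3 + bs^2 + cs + d. Substituting each data point gives a linear system:
  d = 4
  a + b + c + d = -11/3
  8a + 4b + 2c + d = -154/3
  512a + 64b + 8c + d = -9580/3
Solving the system yields a = -6, b = -2, c = 1/3, d = 4.
So f(s) = -6s^3 - 2s^2 + (1/3)s + 4.
Check: f(8) = -9580/3. ✓

f(s) = -6s^3 - 2s^2 + (1/3)s + 4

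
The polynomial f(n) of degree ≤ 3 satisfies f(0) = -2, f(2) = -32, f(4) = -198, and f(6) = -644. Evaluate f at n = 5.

-377

Using the Lagrange interpolation formula with nodes 0, 2, 4, 6:
  L_0(n) = (n - 2)(n - 4)(n - 6) / -48
  L_1(n) = n(n - 4)(n - 6) / 16
  L_2(n) = n(n - 2)(n - 6) / -16
  L_3(n) = n(n - 2)(n - 4) / 48
Then f(n) = -2·L_0(n) - 32·L_1(n) - 198·L_2(n) - 644·L_3(n).
Expanding and collecting terms gives f(n) = -3n^3 + n^2 - 5n - 2.
Evaluating at n = 5: f(5) = -377.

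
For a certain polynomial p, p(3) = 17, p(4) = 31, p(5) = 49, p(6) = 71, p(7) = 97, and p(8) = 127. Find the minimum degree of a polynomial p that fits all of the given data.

2

Forward differences of the values at x = 3, 4, 5, 6, 7, 8:
  p  : 17  31  49  71  97  127
  Δ  : 14  18  22  26  30
  Δ^2: 4  4  4  4
  Δ^3: 0  0  0
  Δ^4: 0  0
  Δ^5: 0
The second differences are constant (4) and nonzero, while all higher differences vanish, so the minimal degree is 2.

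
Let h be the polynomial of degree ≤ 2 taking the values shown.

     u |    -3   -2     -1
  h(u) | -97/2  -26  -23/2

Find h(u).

h(u) = -4u^2 + (5/2)u - 5

Write h(u) = au^2 + bu + c. Substituting each data point gives a linear system:
  9a - 3b + c = -97/2
  4a - 2b + c = -26
  a - b + c = -23/2
Solving the system yields a = -4, b = 5/2, c = -5.
So h(u) = -4u^2 + (5/2)u - 5.
Check: h(-1) = -23/2. ✓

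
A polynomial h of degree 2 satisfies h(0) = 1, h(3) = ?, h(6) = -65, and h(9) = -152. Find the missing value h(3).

The 3 known points determine the degree-2 polynomial uniquely.
Write h(u) = au^2 + bu + c. Substituting each data point gives a linear system:
  c = 1
  36a + 6b + c = -65
  81a + 9b + c = -152
Solving the system yields a = -2, b = 1, c = 1.
So h(u) = -2u^2 + u + 1.
Then h(3) = -14.

-14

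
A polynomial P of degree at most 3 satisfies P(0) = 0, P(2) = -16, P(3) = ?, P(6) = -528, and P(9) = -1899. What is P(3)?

-57

The 4 known points determine the degree-3 polynomial uniquely.
Write P(s) = as^3 + bs^2 + cs + d. Substituting each data point gives a linear system:
  d = 0
  8a + 4b + 2c + d = -16
  216a + 36b + 6c + d = -528
  729a + 81b + 9c + d = -1899
Solving the system yields a = -3, b = 4, c = -4, d = 0.
So P(s) = -3s³ + 4s² - 4s.
Then P(3) = -57.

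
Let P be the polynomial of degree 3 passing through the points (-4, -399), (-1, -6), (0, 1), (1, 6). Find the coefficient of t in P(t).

0

Write P(t) = at^3 + bt^2 + ct + d. Substituting each data point gives a linear system:
  -64a + 16b - 4c + d = -399
  -a + b - c + d = -6
  d = 1
  a + b + c + d = 6
Solving the system yields a = 6, b = -1, c = 0, d = 1.
So P(t) = 6t³ - t² + 1.
The coefficient of t is 0.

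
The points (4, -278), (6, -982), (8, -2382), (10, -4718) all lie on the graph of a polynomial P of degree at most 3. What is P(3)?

Using the Lagrange interpolation formula with nodes 4, 6, 8, 10:
  L_0(n) = (n - 6)(n - 8)(n - 10) / -48
  L_1(n) = (n - 4)(n - 8)(n - 10) / 16
  L_2(n) = (n - 4)(n - 6)(n - 10) / -16
  L_3(n) = (n - 4)(n - 6)(n - 8) / 48
Then P(n) = -278·L_0(n) - 982·L_1(n) - 2382·L_2(n) - 4718·L_3(n).
Expanding and collecting terms gives P(n) = -5n^3 + 3n^2 - 2n + 2.
Evaluating at n = 3: P(3) = -112.

-112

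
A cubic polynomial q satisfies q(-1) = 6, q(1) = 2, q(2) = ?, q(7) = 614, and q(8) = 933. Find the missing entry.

9

The 4 known points determine the degree-3 polynomial uniquely.
Write q(x) = ax^3 + bx^2 + cx + d. Substituting each data point gives a linear system:
  -a + b - c + d = 6
  a + b + c + d = 2
  343a + 49b + 7c + d = 614
  512a + 64b + 8c + d = 933
Solving the system yields a = 2, b = -1, c = -4, d = 5.
So q(x) = 2x^3 - x^2 - 4x + 5.
Then q(2) = 9.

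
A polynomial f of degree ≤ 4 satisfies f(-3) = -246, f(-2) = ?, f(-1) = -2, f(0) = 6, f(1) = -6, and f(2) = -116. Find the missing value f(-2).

On equispaced nodes a degree-4 polynomial has vanishing fifth forward difference, so
  - f(-3) + 5·f(-2) - 10·f(-1) + 10·f(0) - 5·f(1) + f(2) = 0.
Substituting the known values and solving for f(-2):
  5·f(-2) = -240
  f(-2) = -48.

-48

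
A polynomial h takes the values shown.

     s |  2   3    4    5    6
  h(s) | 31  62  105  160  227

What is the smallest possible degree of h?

Forward differences of the values at s = 2, 3, 4, 5, 6:
  h  : 31  62  105  160  227
  Δ  : 31  43  55  67
  Δ^2: 12  12  12
  Δ^3: 0  0
  Δ^4: 0
The second differences are constant (12) and nonzero, while all higher differences vanish, so the minimal degree is 2.

2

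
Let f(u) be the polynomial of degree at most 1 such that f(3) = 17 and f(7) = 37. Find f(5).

27

Using the Lagrange interpolation formula with nodes 3, 7:
  L_0(u) = (u - 7) / -4
  L_1(u) = (u - 3) / 4
Then f(u) = 17·L_0(u) + 37·L_1(u).
Expanding and collecting terms gives f(u) = 5u + 2.
Evaluating at u = 5: f(5) = 27.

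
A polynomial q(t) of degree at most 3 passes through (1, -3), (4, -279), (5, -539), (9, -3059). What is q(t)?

Write q(t) = at^3 + bt^2 + ct + d. Substituting each data point gives a linear system:
  a + b + c + d = -3
  64a + 16b + 4c + d = -279
  125a + 25b + 5c + d = -539
  729a + 81b + 9c + d = -3059
Solving the system yields a = -4, b = -2, c = 2, d = 1.
So q(t) = -4t^3 - 2t^2 + 2t + 1.
Check: q(4) = -279. ✓

q(t) = -4t^3 - 2t^2 + 2t + 1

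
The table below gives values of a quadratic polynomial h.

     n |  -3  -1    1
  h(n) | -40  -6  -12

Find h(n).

h(n) = -5n^2 - 3n - 4

Write h(n) = an^2 + bn + c. Substituting each data point gives a linear system:
  9a - 3b + c = -40
  a - b + c = -6
  a + b + c = -12
Solving the system yields a = -5, b = -3, c = -4.
So h(n) = -5n^2 - 3n - 4.
Check: h(-3) = -40. ✓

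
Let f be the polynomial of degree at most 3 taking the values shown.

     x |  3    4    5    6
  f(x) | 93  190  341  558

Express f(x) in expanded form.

Using the Lagrange interpolation formula with nodes 3, 4, 5, 6:
  L_0(x) = (x - 4)(x - 5)(x - 6) / -6
  L_1(x) = (x - 3)(x - 5)(x - 6) / 2
  L_2(x) = (x - 3)(x - 4)(x - 6) / -2
  L_3(x) = (x - 3)(x - 4)(x - 5) / 6
Then f(x) = 93·L_0(x) + 190·L_1(x) + 341·L_2(x) + 558·L_3(x).
Expanding and collecting terms gives f(x) = 2x³ + 3x² + 2x + 6.
Check: f(6) = 558. ✓

f(x) = 2x^3 + 3x^2 + 2x + 6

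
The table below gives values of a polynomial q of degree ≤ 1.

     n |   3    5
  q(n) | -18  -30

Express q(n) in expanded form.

q(n) = -6n

Using the Lagrange interpolation formula with nodes 3, 5:
  L_0(n) = (n - 5) / -2
  L_1(n) = (n - 3) / 2
Then q(n) = -18·L_0(n) - 30·L_1(n).
Expanding and collecting terms gives q(n) = -6n.
Check: q(5) = -30. ✓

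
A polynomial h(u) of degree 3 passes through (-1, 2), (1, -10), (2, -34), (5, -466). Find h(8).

-1942

Using the Lagrange interpolation formula with nodes -1, 1, 2, 5:
  L_0(u) = (u - 1)(u - 2)(u - 5) / -36
  L_1(u) = (u + 1)(u - 2)(u - 5) / 8
  L_2(u) = (u + 1)(u - 1)(u - 5) / -9
  L_3(u) = (u + 1)(u - 1)(u - 2) / 72
Then h(u) = 2·L_0(u) - 10·L_1(u) - 34·L_2(u) - 466·L_3(u).
Expanding and collecting terms gives h(u) = -4u^3 + 2u^2 - 2u - 6.
Evaluating at u = 8: h(8) = -1942.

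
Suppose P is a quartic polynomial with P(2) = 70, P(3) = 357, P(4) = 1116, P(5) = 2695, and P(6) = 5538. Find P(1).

3

Forward differences of the values at n = 2, 3, 4, 5, 6:
  P  : 70  357  1116  2695  5538
  Δ  : 287  759  1579  2843
  Δ^2: 472  820  1264
  Δ^3: 348  444
  Δ^4: 96
The fourth differences are constant, confirming degree 4.
Interpolating (Newton forward form) and evaluating at n = 1 gives P(1) = 3.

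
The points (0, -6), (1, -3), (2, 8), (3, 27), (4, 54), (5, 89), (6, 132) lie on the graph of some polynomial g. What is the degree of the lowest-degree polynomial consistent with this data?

2

Forward differences of the values at n = 0, 1, 2, 3, 4, 5, 6:
  g  : -6  -3  8  27  54  89  132
  Δ  : 3  11  19  27  35  43
  Δ^2: 8  8  8  8  8
  Δ^3: 0  0  0  0
  Δ^4: 0  0  0
  Δ^5: 0  0
  Δ^6: 0
The second differences are constant (8) and nonzero, while all higher differences vanish, so the minimal degree is 2.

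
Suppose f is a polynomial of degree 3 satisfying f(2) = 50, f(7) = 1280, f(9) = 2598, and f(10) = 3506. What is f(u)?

Write f(u) = au^3 + bu^2 + cu + d. Substituting each data point gives a linear system:
  8a + 4b + 2c + d = 50
  343a + 49b + 7c + d = 1280
  729a + 81b + 9c + d = 2598
  1000a + 100b + 10c + d = 3506
Solving the system yields a = 3, b = 5, c = 0, d = 6.
So f(u) = 3u^3 + 5u^2 + 6.
Check: f(2) = 50. ✓

f(u) = 3u^3 + 5u^2 + 6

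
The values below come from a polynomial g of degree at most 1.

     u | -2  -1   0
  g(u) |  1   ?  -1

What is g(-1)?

On equispaced nodes a degree-1 polynomial has vanishing second forward difference, so
  g(-2) - 2·g(-1) + g(0) = 0.
Substituting the known values and solving for g(-1):
  -2·g(-1) = 0
  g(-1) = 0.

0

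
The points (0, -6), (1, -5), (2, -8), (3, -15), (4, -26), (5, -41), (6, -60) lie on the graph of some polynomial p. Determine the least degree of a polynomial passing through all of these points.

2

Forward differences of the values at u = 0, 1, 2, 3, 4, 5, 6:
  p  : -6  -5  -8  -15  -26  -41  -60
  Δ  : 1  -3  -7  -11  -15  -19
  Δ^2: -4  -4  -4  -4  -4
  Δ^3: 0  0  0  0
  Δ^4: 0  0  0
  Δ^5: 0  0
  Δ^6: 0
The second differences are constant (-4) and nonzero, while all higher differences vanish, so the minimal degree is 2.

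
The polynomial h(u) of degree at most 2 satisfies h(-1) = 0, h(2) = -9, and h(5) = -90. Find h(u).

Write h(u) = au^2 + bu + c. Substituting each data point gives a linear system:
  a - b + c = 0
  4a + 2b + c = -9
  25a + 5b + c = -90
Solving the system yields a = -4, b = 1, c = 5.
So h(u) = -4u^2 + u + 5.
Check: h(5) = -90. ✓

h(u) = -4u^2 + u + 5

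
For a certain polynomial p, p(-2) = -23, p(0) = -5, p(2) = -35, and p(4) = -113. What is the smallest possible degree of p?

2

Forward differences of the values at t = -2, 0, 2, 4:
  p  : -23  -5  -35  -113
  Δ  : 18  -30  -78
  Δ^2: -48  -48
  Δ^3: 0
The second differences are constant (-48) and nonzero, while all higher differences vanish, so the minimal degree is 2.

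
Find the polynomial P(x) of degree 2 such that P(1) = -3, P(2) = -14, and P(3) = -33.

P(x) = -4x^2 + x

Write P(x) = ax^2 + bx + c. Substituting each data point gives a linear system:
  a + b + c = -3
  4a + 2b + c = -14
  9a + 3b + c = -33
Solving the system yields a = -4, b = 1, c = 0.
So P(x) = -4x^2 + x.
Check: P(3) = -33. ✓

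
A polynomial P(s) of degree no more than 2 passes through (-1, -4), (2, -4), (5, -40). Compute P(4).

Write P(s) = as^2 + bs + c. Substituting each data point gives a linear system:
  a - b + c = -4
  4a + 2b + c = -4
  25a + 5b + c = -40
Solving the system yields a = -2, b = 2, c = 0.
So P(s) = -2s² + 2s.
Then P(4) = -24.

-24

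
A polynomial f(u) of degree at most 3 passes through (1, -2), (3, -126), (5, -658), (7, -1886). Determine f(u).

Write f(u) = au^3 + bu^2 + cu + d. Substituting each data point gives a linear system:
  a + b + c + d = -2
  27a + 9b + 3c + d = -126
  125a + 25b + 5c + d = -658
  343a + 49b + 7c + d = -1886
Solving the system yields a = -6, b = 3, c = 4, d = -3.
So f(u) = -6u³ + 3u² + 4u - 3.
Check: f(1) = -2. ✓

f(u) = -6u^3 + 3u^2 + 4u - 3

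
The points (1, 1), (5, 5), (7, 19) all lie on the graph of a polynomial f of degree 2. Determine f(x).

f(x) = x^2 - 5x + 5

Using the Lagrange interpolation formula with nodes 1, 5, 7:
  L_0(x) = (x - 5)(x - 7) / 24
  L_1(x) = (x - 1)(x - 7) / -8
  L_2(x) = (x - 1)(x - 5) / 12
Then f(x) = 1·L_0(x) + 5·L_1(x) + 19·L_2(x).
Expanding and collecting terms gives f(x) = x^2 - 5x + 5.
Check: f(1) = 1. ✓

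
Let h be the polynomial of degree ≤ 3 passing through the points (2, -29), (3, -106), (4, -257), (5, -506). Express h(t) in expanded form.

h(t) = -4t^3 - t^2 + 4t - 1

Write h(t) = at^3 + bt^2 + ct + d. Substituting each data point gives a linear system:
  8a + 4b + 2c + d = -29
  27a + 9b + 3c + d = -106
  64a + 16b + 4c + d = -257
  125a + 25b + 5c + d = -506
Solving the system yields a = -4, b = -1, c = 4, d = -1.
So h(t) = -4t^3 - t^2 + 4t - 1.
Check: h(2) = -29. ✓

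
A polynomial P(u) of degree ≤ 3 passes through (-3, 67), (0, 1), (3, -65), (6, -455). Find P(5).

Forward differences of the values at u = -3, 0, 3, 6:
  P  : 67  1  -65  -455
  Δ  : -66  -66  -390
  Δ^2: 0  -324
  Δ^3: -324
The third differences are constant, confirming degree 3.
Interpolating (Newton forward form) and evaluating at u = 5 gives P(5) = -269.

-269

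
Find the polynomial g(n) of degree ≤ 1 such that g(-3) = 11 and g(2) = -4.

Using the Lagrange interpolation formula with nodes -3, 2:
  L_0(n) = (n - 2) / -5
  L_1(n) = (n + 3) / 5
Then g(n) = 11·L_0(n) - 4·L_1(n).
Expanding and collecting terms gives g(n) = -3n + 2.
Check: g(-3) = 11. ✓

g(n) = -3n + 2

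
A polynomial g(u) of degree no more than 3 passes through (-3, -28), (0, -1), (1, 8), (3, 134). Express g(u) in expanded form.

Using the Lagrange interpolation formula with nodes -3, 0, 1, 3:
  L_0(u) = u(u - 1)(u - 3) / -72
  L_1(u) = (u + 3)(u - 1)(u - 3) / 9
  L_2(u) = (u + 3)u(u - 3) / -8
  L_3(u) = (u + 3)u(u - 1) / 36
Then g(u) = -28·L_0(u) - 1·L_1(u) + 8·L_2(u) + 134·L_3(u).
Expanding and collecting terms gives g(u) = 3u^3 + 6u^2 - 1.
Check: g(1) = 8. ✓

g(u) = 3u^3 + 6u^2 - 1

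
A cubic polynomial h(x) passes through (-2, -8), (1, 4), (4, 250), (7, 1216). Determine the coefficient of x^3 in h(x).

Write h(x) = ax^3 + bx^2 + cx + d. Substituting each data point gives a linear system:
  -8a + 4b - 2c + d = -8
  a + b + c + d = 4
  64a + 16b + 4c + d = 250
  343a + 49b + 7c + d = 1216
Solving the system yields a = 3, b = 4, c = -1, d = -2.
So h(x) = 3x³ + 4x² - x - 2.
The leading coefficient is 3.

3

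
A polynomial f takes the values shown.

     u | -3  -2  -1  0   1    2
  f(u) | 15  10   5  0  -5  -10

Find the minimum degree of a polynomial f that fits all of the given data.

Forward differences of the values at u = -3, -2, -1, 0, 1, 2:
  f  : 15  10  5  0  -5  -10
  Δ  : -5  -5  -5  -5  -5
  Δ^2: 0  0  0  0
  Δ^3: 0  0  0
  Δ^4: 0  0
  Δ^5: 0
The first differences are constant (-5) and nonzero, while all higher differences vanish, so the minimal degree is 1.

1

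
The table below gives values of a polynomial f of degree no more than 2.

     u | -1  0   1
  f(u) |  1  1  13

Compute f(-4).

73

Forward differences of the values at u = -1, 0, 1:
  f  : 1  1  13
  Δ  : 0  12
  Δ^2: 12
The second differences are constant, confirming degree 2.
Interpolating (Newton forward form) and evaluating at u = -4 gives f(-4) = 73.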